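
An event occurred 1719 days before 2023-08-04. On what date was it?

−365 (one year) → Aug 4, 2022 (1354 left).
−365 (one year) → Aug 4, 2021 (989 left).
−365 (one year) → Aug 4, 2020 (624 left).
−366 (one year; includes Feb 29, 2020) → Aug 4, 2019 (258 left).
−4 → Jul 31, 2019 (end of Jul, 31 days; 254 left).
−31 → Jun 30, 2019 (end of Jun, 30 days; 223 left).
−30 → May 31, 2019 (end of May, 31 days; 193 left).
−31 → Apr 30, 2019 (end of Apr, 30 days; 162 left).
−30 → Mar 31, 2019 (end of Mar, 31 days; 132 left).
−31 → Feb 28, 2019 (end of Feb, 28 days; 101 left).
−28 → Jan 31, 2019 (end of Jan, 31 days; 73 left).
−31 → Dec 31, 2018 (end of Dec, 31 days; 42 left).
−31 → Nov 30, 2018 (end of Nov, 30 days; 11 left).
−11 → Nov 19, 2018.

November 19, 2018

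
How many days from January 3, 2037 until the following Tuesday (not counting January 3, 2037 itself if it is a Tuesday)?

3

Jan 3, 2037 is a Saturday.
From Saturday to the next Tuesday is 3 days.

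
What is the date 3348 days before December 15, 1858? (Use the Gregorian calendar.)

October 15, 1849

−365 (one year) → Dec 15, 1857 (2983 left).
−365 (one year) → Dec 15, 1856 (2618 left).
−366 (one year; includes Feb 29, 1856) → Dec 15, 1855 (2252 left).
−365 (one year) → Dec 15, 1854 (1887 left).
−365 (one year) → Dec 15, 1853 (1522 left).
−365 (one year) → Dec 15, 1852 (1157 left).
−366 (one year; includes Feb 29, 1852) → Dec 15, 1851 (791 left).
−365 (one year) → Dec 15, 1850 (426 left).
−365 (one year) → Dec 15, 1849 (61 left).
−15 → Nov 30, 1849 (end of Nov, 30 days; 46 left).
−30 → Oct 31, 1849 (end of Oct, 31 days; 16 left).
−16 → Oct 15, 1849.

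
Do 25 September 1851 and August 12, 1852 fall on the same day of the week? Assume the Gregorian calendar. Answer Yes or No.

From Sep 25, 1851 to Aug 12, 1852 is 322 days.
322 mod 7 = 0, so they are the same weekday.
(Sep 25, 1851 is a Thursday; Aug 12, 1852 is a Thursday.)

Yes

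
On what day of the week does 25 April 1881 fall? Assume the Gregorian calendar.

Doomsday rule: the anchor day for the 1800s is Friday. For year 81: 81÷12 = 6 r 9, and 9÷4 = 2, so 6+9+2 = 17.
Friday + 17 ≡ Monday — that's 1881's doomsday.
In April the doomsday date is Apr 4.
Apr 25 is 21 days after Apr 4; 21 mod 7 = 0, so Monday + 0 = Monday.

Monday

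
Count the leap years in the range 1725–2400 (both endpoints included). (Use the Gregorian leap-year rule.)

Multiples of 4 in [1725,2400]: 169.
Of those, multiples of 100: 7 (not leap unless ÷400).
Multiples of 400: 2.
Leap years = 169 − 7 + 2 = 164.

164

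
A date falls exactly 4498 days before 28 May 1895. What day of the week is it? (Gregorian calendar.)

May 28, 1895 is a Tuesday.
4498 mod 7 = 4, so 4498 days before a Tuesday is Tuesday − 4 = Friday.

Friday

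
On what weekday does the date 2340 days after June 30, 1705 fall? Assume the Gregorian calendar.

Thursday

First find the weekday of Jun 30, 1705. Doomsday rule: the anchor day for the 1700s is Sunday. For year 05: 5÷12 = 0 r 5, and 5÷4 = 1, so 0+5+1 = 6.
Sunday + 6 ≡ Saturday — that's 1705's doomsday.
In June the doomsday date is Jun 6.
Jun 30 is 24 days after Jun 6; 24 mod 7 = 3, so Saturday + 3 = Tuesday.
2340 mod 7 = 2, so 2340 days after a Tuesday is Tuesday + 2 = Thursday.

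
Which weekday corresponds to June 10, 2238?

Sunday

Doomsday rule: the anchor day for the 2200s is Friday. For year 38: 38÷12 = 3 r 2, and 2÷4 = 0, so 3+2+0 = 5.
Friday + 5 ≡ Wednesday — that's 2238's doomsday.
In June the doomsday date is Jun 6.
Jun 10 is 4 days after Jun 6; 4 mod 7 = 4, so Wednesday + 4 = Sunday.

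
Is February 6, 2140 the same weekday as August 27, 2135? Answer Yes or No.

Yes

From Aug 27, 2135 to Feb 6, 2140 is 1624 days.
1624 mod 7 = 0, so they are the same weekday.
(Aug 27, 2135 is a Saturday; Feb 6, 2140 is a Saturday.)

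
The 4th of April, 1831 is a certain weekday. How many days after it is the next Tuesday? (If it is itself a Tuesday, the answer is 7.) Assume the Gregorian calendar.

1

Apr 4, 1831 is a Monday.
From Monday to the next Tuesday is 1 day.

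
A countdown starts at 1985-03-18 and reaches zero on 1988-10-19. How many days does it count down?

1311

Mar 18, 1985 → Mar 18, 1986: 365 days.
Mar 18, 1986 → Mar 18, 1987: 365 days.
Mar 18, 1987 → Mar 18, 1988: 366 days (Feb 29, 1988 is in that span).
Mar 18, 1988 → Apr 18, 1988: 31 days (March has 31).
Apr 18, 1988 → May 18, 1988: 30 days (April has 30).
May 18, 1988 → Jun 18, 1988: 31 days (May has 31).
Jun 18, 1988 → Jul 18, 1988: 30 days (June has 30).
Jul 18, 1988 → Aug 18, 1988: 31 days (July has 31).
Aug 18, 1988 → Sep 18, 1988: 31 days (August has 31).
Sep 18, 1988 → Oct 18, 1988: 30 days (September has 30).
Oct 18, 1988 → Oct 19, 1988: 1 days.
Total: 1311 days.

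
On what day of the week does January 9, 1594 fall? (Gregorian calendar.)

Doomsday rule: the anchor day for the 1500s is Wednesday. For year 94: 94÷12 = 7 r 10, and 10÷4 = 2, so 7+10+2 = 19.
Wednesday + 19 ≡ Monday — that's 1594's doomsday.
In January the doomsday date is Jan 3 (1594 is not a leap year).
Jan 9 is 6 days after Jan 3; 6 mod 7 = 6, so Monday + 6 = Sunday.

Sunday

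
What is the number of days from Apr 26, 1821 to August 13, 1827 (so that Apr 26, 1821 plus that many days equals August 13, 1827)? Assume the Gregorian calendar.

2300

Apr 26, 1821 → Apr 26, 1822: 365 days.
Apr 26, 1822 → Apr 26, 1823: 365 days.
Apr 26, 1823 → Apr 26, 1824: 366 days (Feb 29, 1824 is in that span).
Apr 26, 1824 → Apr 26, 1825: 365 days.
Apr 26, 1825 → Apr 26, 1826: 365 days.
Apr 26, 1826 → Apr 26, 1827: 365 days.
Apr 26, 1827 → May 26, 1827: 30 days (April has 30).
May 26, 1827 → Jun 26, 1827: 31 days (May has 31).
Jun 26, 1827 → Jul 26, 1827: 30 days (June has 30).
Jul 26, 1827 → Aug 13, 1827: 18 days.
Total: 2300 days.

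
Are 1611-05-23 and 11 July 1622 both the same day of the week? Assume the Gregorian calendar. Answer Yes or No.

From May 23, 1611 to Jul 11, 1622 is 4067 days.
4067 mod 7 = 0, so they are the same weekday.
(May 23, 1611 is a Monday; Jul 11, 1622 is a Monday.)

Yes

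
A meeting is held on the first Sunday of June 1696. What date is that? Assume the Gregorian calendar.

June 3, 1696

June 1, 1696 is a Friday.
The first Sunday is therefore June 3 (2 days later).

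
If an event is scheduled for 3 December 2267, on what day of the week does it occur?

Tuesday

Doomsday rule: the anchor day for the 2200s is Friday. For year 67: 67÷12 = 5 r 7, and 7÷4 = 1, so 5+7+1 = 13.
Friday + 13 ≡ Thursday — that's 2267's doomsday.
In December the doomsday date is Dec 12.
Dec 3 is 9 days before Dec 12; 9 mod 7 = 2, so Thursday − 2 = Tuesday.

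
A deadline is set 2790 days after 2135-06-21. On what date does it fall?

February 9, 2143

+366 (one year; includes Feb 29, 2136) → Jun 21, 2136 (2424 left).
+365 (one year) → Jun 21, 2137 (2059 left).
+365 (one year) → Jun 21, 2138 (1694 left).
+365 (one year) → Jun 21, 2139 (1329 left).
+366 (one year; includes Feb 29, 2140) → Jun 21, 2140 (963 left).
+365 (one year) → Jun 21, 2141 (598 left).
+365 (one year) → Jun 21, 2142 (233 left).
Jun has 30 days: +10 → Jul 1, 2142 (223 left).
Jul has 31 days: +31 → Aug 1, 2142 (192 left).
Aug has 31 days: +31 → Sep 1, 2142 (161 left).
Sep has 30 days: +30 → Oct 1, 2142 (131 left).
Oct has 31 days: +31 → Nov 1, 2142 (100 left).
Nov has 30 days: +30 → Dec 1, 2142 (70 left).
Dec has 31 days: +31 → Jan 1, 2143 (39 left).
Jan has 31 days: +31 → Feb 1, 2143 (8 left).
+8 → Feb 9, 2143.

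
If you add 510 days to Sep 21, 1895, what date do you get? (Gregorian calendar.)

+366 (one year; includes Feb 29, 1896) → Sep 21, 1896 (144 left).
Sep has 30 days: +10 → Oct 1, 1896 (134 left).
Oct has 31 days: +31 → Nov 1, 1896 (103 left).
Nov has 30 days: +30 → Dec 1, 1896 (73 left).
Dec has 31 days: +31 → Jan 1, 1897 (42 left).
Jan has 31 days: +31 → Feb 1, 1897 (11 left).
+11 → Feb 12, 1897.

February 12, 1897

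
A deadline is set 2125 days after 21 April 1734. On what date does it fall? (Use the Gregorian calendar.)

February 14, 1740

+365 (one year) → Apr 21, 1735 (1760 left).
+366 (one year; includes Feb 29, 1736) → Apr 21, 1736 (1394 left).
+365 (one year) → Apr 21, 1737 (1029 left).
+365 (one year) → Apr 21, 1738 (664 left).
+365 (one year) → Apr 21, 1739 (299 left).
Apr has 30 days: +10 → May 1, 1739 (289 left).
May has 31 days: +31 → Jun 1, 1739 (258 left).
Jun has 30 days: +30 → Jul 1, 1739 (228 left).
Jul has 31 days: +31 → Aug 1, 1739 (197 left).
Aug has 31 days: +31 → Sep 1, 1739 (166 left).
Sep has 30 days: +30 → Oct 1, 1739 (136 left).
Oct has 31 days: +31 → Nov 1, 1739 (105 left).
Nov has 30 days: +30 → Dec 1, 1739 (75 left).
Dec has 31 days: +31 → Jan 1, 1740 (44 left).
Jan has 31 days: +31 → Feb 1, 1740 (13 left).
+13 → Feb 14, 1740.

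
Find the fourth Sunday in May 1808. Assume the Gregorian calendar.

May 1, 1808 is a Sunday.
The first Sunday is therefore May 1 (same day).
The fourth Sunday is 1 + 3×7 = May 22.

May 22, 1808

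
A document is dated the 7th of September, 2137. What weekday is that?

Saturday

Doomsday rule: the anchor day for the 2100s is Sunday. For year 37: 37÷12 = 3 r 1, and 1÷4 = 0, so 3+1+0 = 4.
Sunday + 4 ≡ Thursday — that's 2137's doomsday.
In September the doomsday date is Sep 5.
Sep 7 is 2 days after Sep 5; 2 mod 7 = 2, so Thursday + 2 = Saturday.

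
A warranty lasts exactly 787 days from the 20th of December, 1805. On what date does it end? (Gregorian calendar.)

February 15, 1808

+365 (one year) → Dec 20, 1806 (422 left).
+365 (one year) → Dec 20, 1807 (57 left).
Dec has 31 days: +12 → Jan 1, 1808 (45 left).
Jan has 31 days: +31 → Feb 1, 1808 (14 left).
+14 → Feb 15, 1808.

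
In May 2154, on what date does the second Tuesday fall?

May 1, 2154 is a Wednesday.
The first Tuesday is therefore May 7 (6 days later).
The second Tuesday is 7 + 1×7 = May 14.

May 14, 2154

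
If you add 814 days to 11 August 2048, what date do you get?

November 3, 2050

+365 (one year) → Aug 11, 2049 (449 left).
+365 (one year) → Aug 11, 2050 (84 left).
Aug has 31 days: +21 → Sep 1, 2050 (63 left).
Sep has 30 days: +30 → Oct 1, 2050 (33 left).
Oct has 31 days: +31 → Nov 1, 2050 (2 left).
+2 → Nov 3, 2050.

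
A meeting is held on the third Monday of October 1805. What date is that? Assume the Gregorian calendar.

October 21, 1805

October 1, 1805 is a Tuesday.
The first Monday is therefore October 7 (6 days later).
The third Monday is 7 + 2×7 = October 21.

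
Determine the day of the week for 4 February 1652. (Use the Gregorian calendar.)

Sunday

Doomsday rule: the anchor day for the 1600s is Tuesday. For year 52: 52÷12 = 4 r 4, and 4÷4 = 1, so 4+4+1 = 9.
Tuesday + 9 ≡ Thursday — that's 1652's doomsday.
In February the doomsday date is Feb 29 (1652 is a leap year (divisible by 4)).
Feb 4 is 25 days before Feb 29; 25 mod 7 = 4, so Thursday − 4 = Sunday.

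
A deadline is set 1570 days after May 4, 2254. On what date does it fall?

+365 (one year) → May 4, 2255 (1205 left).
+366 (one year; includes Feb 29, 2256) → May 4, 2256 (839 left).
+365 (one year) → May 4, 2257 (474 left).
+365 (one year) → May 4, 2258 (109 left).
May has 31 days: +28 → Jun 1, 2258 (81 left).
Jun has 30 days: +30 → Jul 1, 2258 (51 left).
Jul has 31 days: +31 → Aug 1, 2258 (20 left).
+20 → Aug 21, 2258.

August 21, 2258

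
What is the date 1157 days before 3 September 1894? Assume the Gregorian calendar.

−365 (one year) → Sep 3, 1893 (792 left).
−365 (one year) → Sep 3, 1892 (427 left).
−366 (one year; includes Feb 29, 1892) → Sep 3, 1891 (61 left).
−3 → Aug 31, 1891 (end of Aug, 31 days; 58 left).
−31 → Jul 31, 1891 (end of Jul, 31 days; 27 left).
−27 → Jul 4, 1891.

July 4, 1891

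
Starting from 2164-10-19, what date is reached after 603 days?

June 14, 2166

+365 (one year) → Oct 19, 2165 (238 left).
Oct has 31 days: +13 → Nov 1, 2165 (225 left).
Nov has 30 days: +30 → Dec 1, 2165 (195 left).
Dec has 31 days: +31 → Jan 1, 2166 (164 left).
Jan has 31 days: +31 → Feb 1, 2166 (133 left).
Feb has 28 days: +28 → Mar 1, 2166 (105 left).
Mar has 31 days: +31 → Apr 1, 2166 (74 left).
Apr has 30 days: +30 → May 1, 2166 (44 left).
May has 31 days: +31 → Jun 1, 2166 (13 left).
+13 → Jun 14, 2166.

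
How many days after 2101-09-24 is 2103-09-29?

735

Sep 24, 2101 → Sep 24, 2102: 365 days.
Sep 24, 2102 → Oct 24, 2102: 30 days (September has 30).
Oct 24, 2102 → Nov 24, 2102: 31 days (October has 31).
Nov 24, 2102 → Dec 24, 2102: 30 days (November has 30).
Dec 24, 2102 → Jan 24, 2103: 31 days (December has 31).
Jan 24, 2103 → Feb 24, 2103: 31 days (January has 31).
Feb 24, 2103 → Mar 24, 2103: 28 days (February has 28).
Mar 24, 2103 → Apr 24, 2103: 31 days (March has 31).
Apr 24, 2103 → May 24, 2103: 30 days (April has 30).
May 24, 2103 → Jun 24, 2103: 31 days (May has 31).
Jun 24, 2103 → Jul 24, 2103: 30 days (June has 30).
Jul 24, 2103 → Aug 24, 2103: 31 days (July has 31).
Aug 24, 2103 → Sep 24, 2103: 31 days (August has 31).
Sep 24, 2103 → Sep 29, 2103: 5 days.
Total: 735 days.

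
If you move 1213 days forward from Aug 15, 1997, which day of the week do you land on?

Aug 15, 1997 is a Friday.
1213 mod 7 = 2, so 1213 days after a Friday is Friday + 2 = Sunday.

Sunday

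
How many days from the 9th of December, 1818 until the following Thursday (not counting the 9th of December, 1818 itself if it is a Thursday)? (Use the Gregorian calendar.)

1

Dec 9, 1818 is a Wednesday.
From Wednesday to the next Thursday is 1 day.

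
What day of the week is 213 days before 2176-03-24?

First find the weekday of Mar 24, 2176. Doomsday rule: the anchor day for the 2100s is Sunday. For year 76: 76÷12 = 6 r 4, and 4÷4 = 1, so 6+4+1 = 11.
Sunday + 11 ≡ Thursday — that's 2176's doomsday.
In March the doomsday date is Mar 14.
Mar 24 is 10 days after Mar 14; 10 mod 7 = 3, so Thursday + 3 = Sunday.
213 mod 7 = 3, so 213 days before a Sunday is Sunday − 3 = Thursday.

Thursday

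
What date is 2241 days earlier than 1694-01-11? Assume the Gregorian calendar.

−365 (one year) → Jan 11, 1693 (1876 left).
−366 (one year; includes Feb 29, 1692) → Jan 11, 1692 (1510 left).
−365 (one year) → Jan 11, 1691 (1145 left).
−365 (one year) → Jan 11, 1690 (780 left).
−365 (one year) → Jan 11, 1689 (415 left).
−366 (one year; includes Feb 29, 1688) → Jan 11, 1688 (49 left).
−11 → Dec 31, 1687 (end of Dec, 31 days; 38 left).
−31 → Nov 30, 1687 (end of Nov, 30 days; 7 left).
−7 → Nov 23, 1687.

November 23, 1687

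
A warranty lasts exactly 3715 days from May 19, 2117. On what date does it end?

+365 (one year) → May 19, 2118 (3350 left).
+365 (one year) → May 19, 2119 (2985 left).
+366 (one year; includes Feb 29, 2120) → May 19, 2120 (2619 left).
+365 (one year) → May 19, 2121 (2254 left).
+365 (one year) → May 19, 2122 (1889 left).
+365 (one year) → May 19, 2123 (1524 left).
+366 (one year; includes Feb 29, 2124) → May 19, 2124 (1158 left).
+365 (one year) → May 19, 2125 (793 left).
+365 (one year) → May 19, 2126 (428 left).
+365 (one year) → May 19, 2127 (63 left).
May has 31 days: +13 → Jun 1, 2127 (50 left).
Jun has 30 days: +30 → Jul 1, 2127 (20 left).
+20 → Jul 21, 2127.

July 21, 2127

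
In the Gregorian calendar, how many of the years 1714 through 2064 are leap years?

Multiples of 4 in [1714,2064]: 88.
Of those, multiples of 100: 3 (not leap unless ÷400).
Multiples of 400: 1.
Leap years = 88 − 3 + 1 = 86.

86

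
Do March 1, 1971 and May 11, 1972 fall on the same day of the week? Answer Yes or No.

No

From Mar 1, 1971 to May 11, 1972 is 437 days.
437 mod 7 = 3, so they are different weekdays.
(Mar 1, 1971 is a Monday; May 11, 1972 is a Thursday.)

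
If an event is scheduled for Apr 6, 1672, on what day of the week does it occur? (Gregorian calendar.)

Wednesday

Doomsday rule: the anchor day for the 1600s is Tuesday. For year 72: 72÷12 = 6 r 0, and 0÷4 = 0, so 6+0+0 = 6.
Tuesday + 6 ≡ Monday — that's 1672's doomsday.
In April the doomsday date is Apr 4.
Apr 6 is 2 days after Apr 4; 2 mod 7 = 2, so Monday + 2 = Wednesday.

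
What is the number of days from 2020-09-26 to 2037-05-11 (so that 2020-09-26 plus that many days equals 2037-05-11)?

Sep 26, 2020 → Sep 26, 2021: 365 days.
Sep 26, 2021 → Sep 26, 2022: 365 days.
Sep 26, 2022 → Sep 26, 2023: 365 days.
Sep 26, 2023 → Sep 26, 2024: 366 days (Feb 29, 2024 is in that span).
Sep 26, 2024 → Sep 26, 2025: 365 days.
Sep 26, 2025 → Sep 26, 2026: 365 days.
Sep 26, 2026 → Sep 26, 2027: 365 days.
Sep 26, 2027 → Sep 26, 2028: 366 days (Feb 29, 2028 is in that span).
Sep 26, 2028 → Sep 26, 2029: 365 days.
Sep 26, 2029 → Sep 26, 2030: 365 days.
Sep 26, 2030 → Sep 26, 2031: 365 days.
Sep 26, 2031 → Sep 26, 2032: 366 days (Feb 29, 2032 is in that span).
Sep 26, 2032 → Sep 26, 2033: 365 days.
Sep 26, 2033 → Sep 26, 2034: 365 days.
Sep 26, 2034 → Sep 26, 2035: 365 days.
Sep 26, 2035 → Sep 26, 2036: 366 days (Feb 29, 2036 is in that span).
Sep 26, 2036 → Oct 26, 2036: 30 days (September has 30).
Oct 26, 2036 → Nov 26, 2036: 31 days (October has 31).
Nov 26, 2036 → Dec 26, 2036: 30 days (November has 30).
Dec 26, 2036 → Jan 26, 2037: 31 days (December has 31).
Jan 26, 2037 → Feb 26, 2037: 31 days (January has 31).
Feb 26, 2037 → Mar 26, 2037: 28 days (February has 28).
Mar 26, 2037 → Apr 26, 2037: 31 days (March has 31).
Apr 26, 2037 → May 11, 2037: 15 days.
Total: 6071 days.

6071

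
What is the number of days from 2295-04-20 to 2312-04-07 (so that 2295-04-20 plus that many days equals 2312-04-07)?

6196

Apr 20, 2295 → Apr 20, 2296: 366 days (Feb 29, 2296 is in that span).
Apr 20, 2296 → Apr 20, 2297: 365 days.
Apr 20, 2297 → Apr 20, 2298: 365 days.
Apr 20, 2298 → Apr 20, 2299: 365 days.
Apr 20, 2299 → Apr 20, 2300: 365 days.
Apr 20, 2300 → Apr 20, 2301: 365 days.
Apr 20, 2301 → Apr 20, 2302: 365 days.
Apr 20, 2302 → Apr 20, 2303: 365 days.
Apr 20, 2303 → Apr 20, 2304: 366 days (Feb 29, 2304 is in that span).
Apr 20, 2304 → Apr 20, 2305: 365 days.
Apr 20, 2305 → Apr 20, 2306: 365 days.
Apr 20, 2306 → Apr 20, 2307: 365 days.
Apr 20, 2307 → Apr 20, 2308: 366 days (Feb 29, 2308 is in that span).
Apr 20, 2308 → Apr 20, 2309: 365 days.
Apr 20, 2309 → Apr 20, 2310: 365 days.
Apr 20, 2310 → Apr 20, 2311: 365 days.
Apr 20, 2311 → May 20, 2311: 30 days (April has 30).
May 20, 2311 → Jun 20, 2311: 31 days (May has 31).
Jun 20, 2311 → Jul 20, 2311: 30 days (June has 30).
Jul 20, 2311 → Aug 20, 2311: 31 days (July has 31).
Aug 20, 2311 → Sep 20, 2311: 31 days (August has 31).
Sep 20, 2311 → Oct 20, 2311: 30 days (September has 30).
Oct 20, 2311 → Nov 20, 2311: 31 days (October has 31).
Nov 20, 2311 → Dec 20, 2311: 30 days (November has 30).
Dec 20, 2311 → Jan 20, 2312: 31 days (December has 31).
Jan 20, 2312 → Feb 20, 2312: 31 days (January has 31).
Feb 20, 2312 → Mar 20, 2312: 29 days (February has 29).
Mar 20, 2312 → Apr 7, 2312: 18 days.
Total: 6196 days.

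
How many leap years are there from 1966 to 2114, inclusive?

36

Multiples of 4 in [1966,2114]: 37.
Of those, multiples of 100: 2 (not leap unless ÷400).
Multiples of 400: 1.
Leap years = 37 − 2 + 1 = 36.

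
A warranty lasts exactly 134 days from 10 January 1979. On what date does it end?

May 24, 1979

Jan has 31 days: +22 → Feb 1, 1979 (112 left).
Feb has 28 days: +28 → Mar 1, 1979 (84 left).
Mar has 31 days: +31 → Apr 1, 1979 (53 left).
Apr has 30 days: +30 → May 1, 1979 (23 left).
+23 → May 24, 1979.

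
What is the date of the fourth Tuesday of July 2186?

July 25, 2186

July 1, 2186 is a Saturday.
The first Tuesday is therefore July 4 (3 days later).
The fourth Tuesday is 4 + 3×7 = July 25.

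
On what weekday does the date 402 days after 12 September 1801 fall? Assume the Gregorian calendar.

Tuesday

Sep 12, 1801 is a Saturday.
402 mod 7 = 3, so 402 days after a Saturday is Saturday + 3 = Tuesday.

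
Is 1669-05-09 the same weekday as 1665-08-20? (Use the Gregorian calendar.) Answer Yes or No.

Yes

From Aug 20, 1665 to May 9, 1669 is 1358 days.
1358 mod 7 = 0, so they are the same weekday.
(Aug 20, 1665 is a Thursday; May 9, 1669 is a Thursday.)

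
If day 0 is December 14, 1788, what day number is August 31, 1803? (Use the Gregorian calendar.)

Dec 14, 1788 → Dec 14, 1789: 365 days.
Dec 14, 1789 → Dec 14, 1790: 365 days.
Dec 14, 1790 → Dec 14, 1791: 365 days.
Dec 14, 1791 → Dec 14, 1792: 366 days (Feb 29, 1792 is in that span).
Dec 14, 1792 → Dec 14, 1793: 365 days.
Dec 14, 1793 → Dec 14, 1794: 365 days.
Dec 14, 1794 → Dec 14, 1795: 365 days.
Dec 14, 1795 → Dec 14, 1796: 366 days (Feb 29, 1796 is in that span).
Dec 14, 1796 → Dec 14, 1797: 365 days.
Dec 14, 1797 → Dec 14, 1798: 365 days.
Dec 14, 1798 → Dec 14, 1799: 365 days.
Dec 14, 1799 → Dec 14, 1800: 365 days.
Dec 14, 1800 → Dec 14, 1801: 365 days.
Dec 14, 1801 → Dec 14, 1802: 365 days.
Dec 14, 1802 → Jan 14, 1803: 31 days (December has 31).
Jan 14, 1803 → Feb 14, 1803: 31 days (January has 31).
Feb 14, 1803 → Mar 14, 1803: 28 days (February has 28).
Mar 14, 1803 → Apr 14, 1803: 31 days (March has 31).
Apr 14, 1803 → May 14, 1803: 30 days (April has 30).
May 14, 1803 → Jun 14, 1803: 31 days (May has 31).
Jun 14, 1803 → Jul 14, 1803: 30 days (June has 30).
Jul 14, 1803 → Aug 14, 1803: 31 days (July has 31).
Aug 14, 1803 → Aug 31, 1803: 17 days.
Total: 5372 days.

5372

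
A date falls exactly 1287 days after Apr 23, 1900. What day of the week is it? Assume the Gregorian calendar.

Apr 23, 1900 is a Monday.
1287 mod 7 = 6, so 1287 days after a Monday is Monday + 6 = Sunday.

Sunday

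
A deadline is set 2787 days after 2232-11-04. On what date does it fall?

+365 (one year) → Nov 4, 2233 (2422 left).
+365 (one year) → Nov 4, 2234 (2057 left).
+365 (one year) → Nov 4, 2235 (1692 left).
+366 (one year; includes Feb 29, 2236) → Nov 4, 2236 (1326 left).
+365 (one year) → Nov 4, 2237 (961 left).
+365 (one year) → Nov 4, 2238 (596 left).
+365 (one year) → Nov 4, 2239 (231 left).
Nov has 30 days: +27 → Dec 1, 2239 (204 left).
Dec has 31 days: +31 → Jan 1, 2240 (173 left).
Jan has 31 days: +31 → Feb 1, 2240 (142 left).
Feb has 29 days: +29 → Mar 1, 2240 (113 left).
Mar has 31 days: +31 → Apr 1, 2240 (82 left).
Apr has 30 days: +30 → May 1, 2240 (52 left).
May has 31 days: +31 → Jun 1, 2240 (21 left).
+21 → Jun 22, 2240.

June 22, 2240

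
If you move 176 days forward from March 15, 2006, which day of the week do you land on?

Mar 15, 2006 is a Wednesday.
176 mod 7 = 1, so 176 days after a Wednesday is Wednesday + 1 = Thursday.

Thursday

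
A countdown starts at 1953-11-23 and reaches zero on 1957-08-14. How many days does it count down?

1360

Nov 23, 1953 → Nov 23, 1954: 365 days.
Nov 23, 1954 → Nov 23, 1955: 365 days.
Nov 23, 1955 → Nov 23, 1956: 366 days (Feb 29, 1956 is in that span).
Nov 23, 1956 → Dec 23, 1956: 30 days (November has 30).
Dec 23, 1956 → Jan 23, 1957: 31 days (December has 31).
Jan 23, 1957 → Feb 23, 1957: 31 days (January has 31).
Feb 23, 1957 → Mar 23, 1957: 28 days (February has 28).
Mar 23, 1957 → Apr 23, 1957: 31 days (March has 31).
Apr 23, 1957 → May 23, 1957: 30 days (April has 30).
May 23, 1957 → Jun 23, 1957: 31 days (May has 31).
Jun 23, 1957 → Jul 23, 1957: 30 days (June has 30).
Jul 23, 1957 → Aug 14, 1957: 22 days.
Total: 1360 days.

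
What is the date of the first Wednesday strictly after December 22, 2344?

Dec 22, 2344 is a Friday.
From Friday to the next Wednesday is 5 days.
Dec 22, 2344 + 5 = Dec 27, 2344.

December 27, 2344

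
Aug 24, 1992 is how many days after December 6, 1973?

Dec 6, 1973 → Dec 6, 1974: 365 days.
Dec 6, 1974 → Dec 6, 1975: 365 days.
Dec 6, 1975 → Dec 6, 1976: 366 days (Feb 29, 1976 is in that span).
Dec 6, 1976 → Dec 6, 1977: 365 days.
Dec 6, 1977 → Dec 6, 1978: 365 days.
Dec 6, 1978 → Dec 6, 1979: 365 days.
Dec 6, 1979 → Dec 6, 1980: 366 days (Feb 29, 1980 is in that span).
Dec 6, 1980 → Dec 6, 1981: 365 days.
Dec 6, 1981 → Dec 6, 1982: 365 days.
Dec 6, 1982 → Dec 6, 1983: 365 days.
Dec 6, 1983 → Dec 6, 1984: 366 days (Feb 29, 1984 is in that span).
Dec 6, 1984 → Dec 6, 1985: 365 days.
Dec 6, 1985 → Dec 6, 1986: 365 days.
Dec 6, 1986 → Dec 6, 1987: 365 days.
Dec 6, 1987 → Dec 6, 1988: 366 days (Feb 29, 1988 is in that span).
Dec 6, 1988 → Dec 6, 1989: 365 days.
Dec 6, 1989 → Dec 6, 1990: 365 days.
Dec 6, 1990 → Dec 6, 1991: 365 days.
Dec 6, 1991 → Jan 6, 1992: 31 days (December has 31).
Jan 6, 1992 → Feb 6, 1992: 31 days (January has 31).
Feb 6, 1992 → Mar 6, 1992: 29 days (February has 29).
Mar 6, 1992 → Apr 6, 1992: 31 days (March has 31).
Apr 6, 1992 → May 6, 1992: 30 days (April has 30).
May 6, 1992 → Jun 6, 1992: 31 days (May has 31).
Jun 6, 1992 → Jul 6, 1992: 30 days (June has 30).
Jul 6, 1992 → Aug 6, 1992: 31 days (July has 31).
Aug 6, 1992 → Aug 24, 1992: 18 days.
Total: 6836 days.

6836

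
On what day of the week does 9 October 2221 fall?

Tuesday

January 1, 2221 is a Monday.
Jan 1, 2221 → Feb 1, 2221: 31 days (January has 31).
Feb 1, 2221 → Mar 1, 2221: 28 days (February has 28).
Mar 1, 2221 → Apr 1, 2221: 31 days (March has 31).
Apr 1, 2221 → May 1, 2221: 30 days (April has 30).
May 1, 2221 → Jun 1, 2221: 31 days (May has 31).
Jun 1, 2221 → Jul 1, 2221: 30 days (June has 30).
Jul 1, 2221 → Aug 1, 2221: 31 days (July has 31).
Aug 1, 2221 → Sep 1, 2221: 31 days (August has 31).
Sep 1, 2221 → Oct 1, 2221: 30 days (September has 30).
Oct 1, 2221 → Oct 9, 2221: 8 days.
Total: 281 days.
281 mod 7 = 1, so Monday + 1 = Tuesday.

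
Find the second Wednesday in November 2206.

November 12, 2206

November 1, 2206 is a Saturday.
The first Wednesday is therefore November 5 (4 days later).
The second Wednesday is 5 + 1×7 = November 12.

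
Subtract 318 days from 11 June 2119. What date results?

July 28, 2118

−11 → May 31, 2119 (end of May, 31 days; 307 left).
−31 → Apr 30, 2119 (end of Apr, 30 days; 276 left).
−30 → Mar 31, 2119 (end of Mar, 31 days; 246 left).
−31 → Feb 28, 2119 (end of Feb, 28 days; 215 left).
−28 → Jan 31, 2119 (end of Jan, 31 days; 187 left).
−31 → Dec 31, 2118 (end of Dec, 31 days; 156 left).
−31 → Nov 30, 2118 (end of Nov, 30 days; 125 left).
−30 → Oct 31, 2118 (end of Oct, 31 days; 95 left).
−31 → Sep 30, 2118 (end of Sep, 30 days; 64 left).
−30 → Aug 31, 2118 (end of Aug, 31 days; 34 left).
−31 → Jul 31, 2118 (end of Jul, 31 days; 3 left).
−3 → Jul 28, 2118.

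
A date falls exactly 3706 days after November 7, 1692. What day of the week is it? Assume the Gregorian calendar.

Monday

Nov 7, 1692 is a Friday.
3706 mod 7 = 3, so 3706 days after a Friday is Friday + 3 = Monday.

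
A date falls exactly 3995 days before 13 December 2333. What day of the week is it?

Friday

Dec 13, 2333 is a Wednesday.
3995 mod 7 = 5, so 3995 days before a Wednesday is Wednesday − 5 = Friday.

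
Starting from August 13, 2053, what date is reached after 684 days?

June 28, 2055

+365 (one year) → Aug 13, 2054 (319 left).
Aug has 31 days: +19 → Sep 1, 2054 (300 left).
Sep has 30 days: +30 → Oct 1, 2054 (270 left).
Oct has 31 days: +31 → Nov 1, 2054 (239 left).
Nov has 30 days: +30 → Dec 1, 2054 (209 left).
Dec has 31 days: +31 → Jan 1, 2055 (178 left).
Jan has 31 days: +31 → Feb 1, 2055 (147 left).
Feb has 28 days: +28 → Mar 1, 2055 (119 left).
Mar has 31 days: +31 → Apr 1, 2055 (88 left).
Apr has 30 days: +30 → May 1, 2055 (58 left).
May has 31 days: +31 → Jun 1, 2055 (27 left).
+27 → Jun 28, 2055.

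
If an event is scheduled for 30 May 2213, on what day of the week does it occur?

Sunday

Doomsday rule: the anchor day for the 2200s is Friday. For year 13: 13÷12 = 1 r 1, and 1÷4 = 0, so 1+1+0 = 2.
Friday + 2 ≡ Sunday — that's 2213's doomsday.
In May the doomsday date is May 9.
May 30 is 21 days after May 9; 21 mod 7 = 0, so Sunday + 0 = Sunday.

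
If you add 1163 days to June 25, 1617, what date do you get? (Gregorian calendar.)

+365 (one year) → Jun 25, 1618 (798 left).
+365 (one year) → Jun 25, 1619 (433 left).
+366 (one year; includes Feb 29, 1620) → Jun 25, 1620 (67 left).
Jun has 30 days: +6 → Jul 1, 1620 (61 left).
Jul has 31 days: +31 → Aug 1, 1620 (30 left).
+30 → Aug 31, 1620.

August 31, 1620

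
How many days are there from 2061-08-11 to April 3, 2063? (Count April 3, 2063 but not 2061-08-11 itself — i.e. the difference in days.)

Aug 11, 2061 → Aug 11, 2062: 365 days.
Aug 11, 2062 → Sep 11, 2062: 31 days (August has 31).
Sep 11, 2062 → Oct 11, 2062: 30 days (September has 30).
Oct 11, 2062 → Nov 11, 2062: 31 days (October has 31).
Nov 11, 2062 → Dec 11, 2062: 30 days (November has 30).
Dec 11, 2062 → Jan 11, 2063: 31 days (December has 31).
Jan 11, 2063 → Feb 11, 2063: 31 days (January has 31).
Feb 11, 2063 → Mar 11, 2063: 28 days (February has 28).
Mar 11, 2063 → Apr 3, 2063: 23 days.
Total: 600 days.

600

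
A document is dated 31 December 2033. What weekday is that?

January 1, 2033 is a Saturday.
Jan 1, 2033 → Feb 1, 2033: 31 days (January has 31).
Feb 1, 2033 → Mar 1, 2033: 28 days (February has 28).
Mar 1, 2033 → Apr 1, 2033: 31 days (March has 31).
Apr 1, 2033 → May 1, 2033: 30 days (April has 30).
May 1, 2033 → Jun 1, 2033: 31 days (May has 31).
Jun 1, 2033 → Jul 1, 2033: 30 days (June has 30).
Jul 1, 2033 → Aug 1, 2033: 31 days (July has 31).
Aug 1, 2033 → Sep 1, 2033: 31 days (August has 31).
Sep 1, 2033 → Oct 1, 2033: 30 days (September has 30).
Oct 1, 2033 → Nov 1, 2033: 31 days (October has 31).
Nov 1, 2033 → Dec 1, 2033: 30 days (November has 30).
Dec 1, 2033 → Dec 31, 2033: 30 days.
Total: 364 days.
364 mod 7 = 0, so Saturday + 0 = Saturday.

Saturday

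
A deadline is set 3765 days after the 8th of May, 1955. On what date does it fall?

+366 (one year; includes Feb 29, 1956) → May 8, 1956 (3399 left).
+365 (one year) → May 8, 1957 (3034 left).
+365 (one year) → May 8, 1958 (2669 left).
+365 (one year) → May 8, 1959 (2304 left).
+366 (one year; includes Feb 29, 1960) → May 8, 1960 (1938 left).
+365 (one year) → May 8, 1961 (1573 left).
+365 (one year) → May 8, 1962 (1208 left).
+365 (one year) → May 8, 1963 (843 left).
+366 (one year; includes Feb 29, 1964) → May 8, 1964 (477 left).
+365 (one year) → May 8, 1965 (112 left).
May has 31 days: +24 → Jun 1, 1965 (88 left).
Jun has 30 days: +30 → Jul 1, 1965 (58 left).
Jul has 31 days: +31 → Aug 1, 1965 (27 left).
+27 → Aug 28, 1965.

August 28, 1965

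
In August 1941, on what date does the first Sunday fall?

August 1, 1941 is a Friday.
The first Sunday is therefore August 3 (2 days later).

August 3, 1941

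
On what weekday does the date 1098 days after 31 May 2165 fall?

May 31, 2165 is a Friday.
1098 mod 7 = 6, so 1098 days after a Friday is Friday + 6 = Thursday.

Thursday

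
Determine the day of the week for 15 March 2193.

Friday

Doomsday rule: the anchor day for the 2100s is Sunday. For year 93: 93÷12 = 7 r 9, and 9÷4 = 2, so 7+9+2 = 18.
Sunday + 18 ≡ Thursday — that's 2193's doomsday.
In March the doomsday date is Mar 14.
Mar 15 is 1 day after Mar 14; 1 mod 7 = 1, so Thursday + 1 = Friday.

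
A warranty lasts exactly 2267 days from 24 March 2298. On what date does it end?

June 8, 2304

+365 (one year) → Mar 24, 2299 (1902 left).
+365 (one year) → Mar 24, 2300 (1537 left).
+365 (one year) → Mar 24, 2301 (1172 left).
+365 (one year) → Mar 24, 2302 (807 left).
+365 (one year) → Mar 24, 2303 (442 left).
+366 (one year; includes Feb 29, 2304) → Mar 24, 2304 (76 left).
Mar has 31 days: +8 → Apr 1, 2304 (68 left).
Apr has 30 days: +30 → May 1, 2304 (38 left).
May has 31 days: +31 → Jun 1, 2304 (7 left).
+7 → Jun 8, 2304.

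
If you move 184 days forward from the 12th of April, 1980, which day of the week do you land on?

Monday

Apr 12, 1980 is a Saturday.
184 mod 7 = 2, so 184 days after a Saturday is Saturday + 2 = Monday.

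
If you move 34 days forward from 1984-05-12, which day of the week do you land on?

May 12, 1984 is a Saturday.
34 mod 7 = 6, so 34 days after a Saturday is Saturday + 6 = Friday.

Friday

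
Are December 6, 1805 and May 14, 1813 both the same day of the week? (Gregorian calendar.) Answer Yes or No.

From Dec 6, 1805 to May 14, 1813 is 2716 days.
2716 mod 7 = 0, so they are the same weekday.
(Dec 6, 1805 is a Friday; May 14, 1813 is a Friday.)

Yes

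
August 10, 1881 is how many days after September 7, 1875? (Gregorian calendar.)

2164

Sep 7, 1875 → Sep 7, 1876: 366 days (Feb 29, 1876 is in that span).
Sep 7, 1876 → Sep 7, 1877: 365 days.
Sep 7, 1877 → Sep 7, 1878: 365 days.
Sep 7, 1878 → Sep 7, 1879: 365 days.
Sep 7, 1879 → Sep 7, 1880: 366 days (Feb 29, 1880 is in that span).
Sep 7, 1880 → Oct 7, 1880: 30 days (September has 30).
Oct 7, 1880 → Nov 7, 1880: 31 days (October has 31).
Nov 7, 1880 → Dec 7, 1880: 30 days (November has 30).
Dec 7, 1880 → Jan 7, 1881: 31 days (December has 31).
Jan 7, 1881 → Feb 7, 1881: 31 days (January has 31).
Feb 7, 1881 → Mar 7, 1881: 28 days (February has 28).
Mar 7, 1881 → Apr 7, 1881: 31 days (March has 31).
Apr 7, 1881 → May 7, 1881: 30 days (April has 30).
May 7, 1881 → Jun 7, 1881: 31 days (May has 31).
Jun 7, 1881 → Jul 7, 1881: 30 days (June has 30).
Jul 7, 1881 → Aug 7, 1881: 31 days (July has 31).
Aug 7, 1881 → Aug 10, 1881: 3 days.
Total: 2164 days.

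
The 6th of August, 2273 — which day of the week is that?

Doomsday rule: the anchor day for the 2200s is Friday. For year 73: 73÷12 = 6 r 1, and 1÷4 = 0, so 6+1+0 = 7.
Friday + 7 ≡ Friday — that's 2273's doomsday.
In August the doomsday date is Aug 8.
Aug 6 is 2 days before Aug 8; 2 mod 7 = 2, so Friday − 2 = Wednesday.

Wednesday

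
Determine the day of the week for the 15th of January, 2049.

Friday

Doomsday rule: the anchor day for the 2000s is Tuesday. For year 49: 49÷12 = 4 r 1, and 1÷4 = 0, so 4+1+0 = 5.
Tuesday + 5 ≡ Sunday — that's 2049's doomsday.
In January the doomsday date is Jan 3 (2049 is not a leap year).
Jan 15 is 12 days after Jan 3; 12 mod 7 = 5, so Sunday + 5 = Friday.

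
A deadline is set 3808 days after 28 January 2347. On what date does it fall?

+365 (one year) → Jan 28, 2348 (3443 left).
+366 (one year; includes Feb 29, 2348) → Jan 28, 2349 (3077 left).
+365 (one year) → Jan 28, 2350 (2712 left).
+365 (one year) → Jan 28, 2351 (2347 left).
+365 (one year) → Jan 28, 2352 (1982 left).
+366 (one year; includes Feb 29, 2352) → Jan 28, 2353 (1616 left).
+365 (one year) → Jan 28, 2354 (1251 left).
+365 (one year) → Jan 28, 2355 (886 left).
+365 (one year) → Jan 28, 2356 (521 left).
+366 (one year; includes Feb 29, 2356) → Jan 28, 2357 (155 left).
Jan has 31 days: +4 → Feb 1, 2357 (151 left).
Feb has 28 days: +28 → Mar 1, 2357 (123 left).
Mar has 31 days: +31 → Apr 1, 2357 (92 left).
Apr has 30 days: +30 → May 1, 2357 (62 left).
May has 31 days: +31 → Jun 1, 2357 (31 left).
Jun has 30 days: +30 → Jul 1, 2357 (1 left).
+1 → Jul 2, 2357.

July 2, 2357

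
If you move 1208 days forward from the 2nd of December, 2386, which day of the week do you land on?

Saturday

First find the weekday of Dec 2, 2386. Doomsday rule: the anchor day for the 2300s is Wednesday. For year 86: 86÷12 = 7 r 2, and 2÷4 = 0, so 7+2+0 = 9.
Wednesday + 9 ≡ Friday — that's 2386's doomsday.
In December the doomsday date is Dec 12.
Dec 2 is 10 days before Dec 12; 10 mod 7 = 3, so Friday − 3 = Tuesday.
1208 mod 7 = 4, so 1208 days after a Tuesday is Tuesday + 4 = Saturday.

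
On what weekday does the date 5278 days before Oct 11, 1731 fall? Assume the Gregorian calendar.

Thursday

First find the weekday of Oct 11, 1731. Doomsday rule: the anchor day for the 1700s is Sunday. For year 31: 31÷12 = 2 r 7, and 7÷4 = 1, so 2+7+1 = 10.
Sunday + 10 ≡ Wednesday — that's 1731's doomsday.
In October the doomsday date is Oct 10.
Oct 11 is 1 day after Oct 10; 1 mod 7 = 1, so Wednesday + 1 = Thursday.
5278 mod 7 = 0, so 5278 days before a Thursday is Thursday − 0 = Thursday.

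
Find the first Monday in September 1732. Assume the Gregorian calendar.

September 1, 1732

September 1, 1732 is a Monday.
The first Monday is therefore September 1 (same day).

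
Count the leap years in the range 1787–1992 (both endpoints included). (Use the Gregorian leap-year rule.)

50

Multiples of 4 in [1787,1992]: 52.
Of those, multiples of 100: 2 (not leap unless ÷400).
Multiples of 400: 0.
Leap years = 52 − 2 + 0 = 50.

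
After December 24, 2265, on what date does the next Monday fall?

December 25, 2265

Dec 24, 2265 is a Sunday.
From Sunday to the next Monday is 1 day.
Dec 24, 2265 + 1 = Dec 25, 2265.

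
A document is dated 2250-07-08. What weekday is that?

Monday

Doomsday rule: the anchor day for the 2200s is Friday. For year 50: 50÷12 = 4 r 2, and 2÷4 = 0, so 4+2+0 = 6.
Friday + 6 ≡ Thursday — that's 2250's doomsday.
In July the doomsday date is Jul 11.
Jul 8 is 3 days before Jul 11; 3 mod 7 = 3, so Thursday − 3 = Monday.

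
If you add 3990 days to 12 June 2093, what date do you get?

May 16, 2104

+365 (one year) → Jun 12, 2094 (3625 left).
+365 (one year) → Jun 12, 2095 (3260 left).
+366 (one year; includes Feb 29, 2096) → Jun 12, 2096 (2894 left).
+365 (one year) → Jun 12, 2097 (2529 left).
+365 (one year) → Jun 12, 2098 (2164 left).
+365 (one year) → Jun 12, 2099 (1799 left).
+365 (one year) → Jun 12, 2100 (1434 left).
+365 (one year) → Jun 12, 2101 (1069 left).
+365 (one year) → Jun 12, 2102 (704 left).
+365 (one year) → Jun 12, 2103 (339 left).
Jun has 30 days: +19 → Jul 1, 2103 (320 left).
Jul has 31 days: +31 → Aug 1, 2103 (289 left).
Aug has 31 days: +31 → Sep 1, 2103 (258 left).
Sep has 30 days: +30 → Oct 1, 2103 (228 left).
Oct has 31 days: +31 → Nov 1, 2103 (197 left).
Nov has 30 days: +30 → Dec 1, 2103 (167 left).
Dec has 31 days: +31 → Jan 1, 2104 (136 left).
Jan has 31 days: +31 → Feb 1, 2104 (105 left).
Feb has 29 days: +29 → Mar 1, 2104 (76 left).
Mar has 31 days: +31 → Apr 1, 2104 (45 left).
Apr has 30 days: +30 → May 1, 2104 (15 left).
+15 → May 16, 2104.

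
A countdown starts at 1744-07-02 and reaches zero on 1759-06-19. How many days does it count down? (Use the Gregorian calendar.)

Jul 2, 1744 → Jul 2, 1745: 365 days.
Jul 2, 1745 → Jul 2, 1746: 365 days.
Jul 2, 1746 → Jul 2, 1747: 365 days.
Jul 2, 1747 → Jul 2, 1748: 366 days (Feb 29, 1748 is in that span).
Jul 2, 1748 → Jul 2, 1749: 365 days.
Jul 2, 1749 → Jul 2, 1750: 365 days.
Jul 2, 1750 → Jul 2, 1751: 365 days.
Jul 2, 1751 → Jul 2, 1752: 366 days (Feb 29, 1752 is in that span).
Jul 2, 1752 → Jul 2, 1753: 365 days.
Jul 2, 1753 → Jul 2, 1754: 365 days.
Jul 2, 1754 → Jul 2, 1755: 365 days.
Jul 2, 1755 → Jul 2, 1756: 366 days (Feb 29, 1756 is in that span).
Jul 2, 1756 → Jul 2, 1757: 365 days.
Jul 2, 1757 → Jul 2, 1758: 365 days.
Jul 2, 1758 → Aug 2, 1758: 31 days (July has 31).
Aug 2, 1758 → Sep 2, 1758: 31 days (August has 31).
Sep 2, 1758 → Oct 2, 1758: 30 days (September has 30).
Oct 2, 1758 → Nov 2, 1758: 31 days (October has 31).
Nov 2, 1758 → Dec 2, 1758: 30 days (November has 30).
Dec 2, 1758 → Jan 2, 1759: 31 days (December has 31).
Jan 2, 1759 → Feb 2, 1759: 31 days (January has 31).
Feb 2, 1759 → Mar 2, 1759: 28 days (February has 28).
Mar 2, 1759 → Apr 2, 1759: 31 days (March has 31).
Apr 2, 1759 → May 2, 1759: 30 days (April has 30).
May 2, 1759 → Jun 2, 1759: 31 days (May has 31).
Jun 2, 1759 → Jun 19, 1759: 17 days.
Total: 5465 days.

5465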